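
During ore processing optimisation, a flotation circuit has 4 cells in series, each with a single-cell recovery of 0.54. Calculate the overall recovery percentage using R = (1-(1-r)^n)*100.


95.5225%

Complement of single-cell recovery:
1 - r = 1 - 0.54 = 0.46
Raise to power n:
(1 - r)^4 = 0.46^4 = 0.04477456
Overall recovery:
R = (1 - 0.04477456) * 100
= 95.5225%


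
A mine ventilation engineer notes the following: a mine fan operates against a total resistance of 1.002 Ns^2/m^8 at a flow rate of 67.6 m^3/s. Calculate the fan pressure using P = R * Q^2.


4578.8995 Pa

Compute Q^2:
Q^2 = 67.6^2 = 4569.76
Compute pressure:
P = R * Q^2 = 1.002 * 4569.76
= 4578.8995 Pa


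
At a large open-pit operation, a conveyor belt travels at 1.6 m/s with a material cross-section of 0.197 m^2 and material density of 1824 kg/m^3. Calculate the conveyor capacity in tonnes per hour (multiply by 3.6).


Volumetric flow = speed * area
= 1.6 * 0.197 = 0.3152 m^3/s
Mass flow = volumetric * density
= 0.3152 * 1824 = 574.9248 kg/s
Convert to t/h: multiply by 3.6
Capacity = 574.9248 * 3.6
= 2069.7293 t/h

2069.7293 t/h


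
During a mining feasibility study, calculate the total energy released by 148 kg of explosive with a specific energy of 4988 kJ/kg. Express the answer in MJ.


738.224 MJ

Energy = mass * specific_energy / 1000
= 148 * 4988 / 1000
= 738224 / 1000
= 738.224 MJ


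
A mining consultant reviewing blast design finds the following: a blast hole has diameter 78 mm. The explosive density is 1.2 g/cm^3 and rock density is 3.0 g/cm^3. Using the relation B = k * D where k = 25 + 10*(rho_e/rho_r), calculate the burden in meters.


First, compute k:
rho_e / rho_r = 1.2 / 3.0 = 0.4
k = 25 + 10 * 0.4 = 29
Then, compute burden:
B = k * D / 1000 = 29 * 78 / 1000
= 2262 / 1000
= 2.262 m

2.262 m


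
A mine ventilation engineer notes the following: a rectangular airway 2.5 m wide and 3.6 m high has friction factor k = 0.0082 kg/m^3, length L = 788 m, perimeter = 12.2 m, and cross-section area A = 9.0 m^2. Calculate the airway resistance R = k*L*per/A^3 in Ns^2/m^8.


Compute the numerator:
k * L * per = 0.0082 * 788 * 12.2
= 78.83152
Compute the denominator:
A^3 = 9.0^3 = 729
Resistance:
R = 78.83152 / 729
= 0.1081 Ns^2/m^8

0.1081 Ns^2/m^8


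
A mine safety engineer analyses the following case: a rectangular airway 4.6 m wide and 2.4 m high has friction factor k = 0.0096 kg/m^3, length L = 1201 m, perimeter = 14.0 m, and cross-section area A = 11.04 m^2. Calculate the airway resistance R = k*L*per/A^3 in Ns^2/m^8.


0.12 Ns^2/m^8

Compute the numerator:
k * L * per = 0.0096 * 1201 * 14.0
= 161.4144
Compute the denominator:
A^3 = 11.04^3 = 1345.572864
Resistance:
R = 161.4144 / 1345.572864
= 0.12 Ns^2/m^8


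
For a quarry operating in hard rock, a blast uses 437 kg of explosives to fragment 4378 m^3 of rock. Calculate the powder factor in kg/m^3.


0.0998 kg/m^3

Powder factor = explosive mass / rock volume
= 437 / 4378
= 0.0998 kg/m^3


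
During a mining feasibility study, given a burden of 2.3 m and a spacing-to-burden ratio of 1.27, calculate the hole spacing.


2.921 m

Spacing = burden * ratio
= 2.3 * 1.27
= 2.921 m


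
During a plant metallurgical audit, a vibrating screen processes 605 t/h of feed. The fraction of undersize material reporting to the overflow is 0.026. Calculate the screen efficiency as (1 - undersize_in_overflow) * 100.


Screen efficiency = (1 - fraction of undersize in overflow) * 100
= (1 - 0.026) * 100
= 0.974 * 100
= 97.4%

97.4%


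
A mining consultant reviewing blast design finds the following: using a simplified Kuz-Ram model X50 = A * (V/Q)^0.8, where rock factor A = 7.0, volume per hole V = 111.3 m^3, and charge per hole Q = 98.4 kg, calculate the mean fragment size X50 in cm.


7.725 cm

Compute V/Q:
V/Q = 111.3 / 98.4 = 1.131097561
Raise to the power 0.8:
(V/Q)^0.8 = 1.131097561^0.8 = 1.103570424
Multiply by A:
X50 = 7.0 * 1.103570424
= 7.725 cm


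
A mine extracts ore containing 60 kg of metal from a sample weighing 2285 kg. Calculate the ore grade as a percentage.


Ore grade = (metal mass / ore mass) * 100
= (60 / 2285) * 100
= 0.02625820569 * 100
= 2.6258%

2.6258%


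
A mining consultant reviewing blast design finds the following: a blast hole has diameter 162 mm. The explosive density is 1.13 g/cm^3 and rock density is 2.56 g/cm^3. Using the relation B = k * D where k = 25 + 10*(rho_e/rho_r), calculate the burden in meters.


First, compute k:
rho_e / rho_r = 1.13 / 2.56 = 0.44140625
k = 25 + 10 * 0.44140625 = 29.4140625
Then, compute burden:
B = k * D / 1000 = 29.4140625 * 162 / 1000
= 4765.078125 / 1000
= 4.7651 m

4.7651 m


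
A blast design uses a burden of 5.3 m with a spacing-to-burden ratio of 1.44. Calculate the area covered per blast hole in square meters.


40.4496 m^2

First, find the spacing:
Spacing = burden * ratio = 5.3 * 1.44
= 7.632 m
Then, calculate the area:
Area = burden * spacing = 5.3 * 7.632
= 40.4496 m^2


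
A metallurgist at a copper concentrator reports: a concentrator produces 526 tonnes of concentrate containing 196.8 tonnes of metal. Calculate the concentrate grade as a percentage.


Grade = (metal in concentrate / concentrate mass) * 100
= (196.8 / 526) * 100
= 0.3741444867 * 100
= 37.4144%

37.4144%


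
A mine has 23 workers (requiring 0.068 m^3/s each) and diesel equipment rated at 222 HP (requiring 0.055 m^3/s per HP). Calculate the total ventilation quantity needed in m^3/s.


Airflow for workers:
Q_people = 23 * 0.068 = 1.564 m^3/s
Airflow for diesel equipment:
Q_diesel = 222 * 0.055 = 12.21 m^3/s
Total ventilation:
Q_total = 1.564 + 12.21
= 13.774 m^3/s

13.774 m^3/s


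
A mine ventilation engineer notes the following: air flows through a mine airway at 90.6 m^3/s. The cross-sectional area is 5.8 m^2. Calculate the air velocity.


Velocity = flow rate / cross-sectional area
= 90.6 / 5.8
= 15.6207 m/s

15.6207 m/s


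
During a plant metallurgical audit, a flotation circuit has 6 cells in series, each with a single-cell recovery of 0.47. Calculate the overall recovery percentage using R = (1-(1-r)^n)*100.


Complement of single-cell recovery:
1 - r = 1 - 0.47 = 0.53
Raise to power n:
(1 - r)^6 = 0.53^6 = 0.02216436113
Overall recovery:
R = (1 - 0.02216436113) * 100
= 97.7836%

97.7836%


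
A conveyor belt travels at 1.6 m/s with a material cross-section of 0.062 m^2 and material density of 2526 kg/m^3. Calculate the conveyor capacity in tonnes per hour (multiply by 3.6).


Volumetric flow = speed * area
= 1.6 * 0.062 = 0.0992 m^3/s
Mass flow = volumetric * density
= 0.0992 * 2526 = 250.5792 kg/s
Convert to t/h: multiply by 3.6
Capacity = 250.5792 * 3.6
= 902.0851 t/h

902.0851 t/h


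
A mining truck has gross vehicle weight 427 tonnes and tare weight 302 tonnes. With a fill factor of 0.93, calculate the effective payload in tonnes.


Maximum payload = gross - tare
= 427 - 302 = 125 tonnes
Effective payload = max payload * fill factor
= 125 * 0.93
= 116.25 tonnes

116.25 tonnes


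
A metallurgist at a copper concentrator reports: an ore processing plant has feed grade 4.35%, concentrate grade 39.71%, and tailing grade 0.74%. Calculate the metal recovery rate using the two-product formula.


Using the two-product formula:
R = 100 * c * (f - t) / (f * (c - t))
Numerator = 100 * 39.71 * (4.35 - 0.74)
= 100 * 39.71 * 3.61
= 14335.31
Denominator = 4.35 * (39.71 - 0.74)
= 4.35 * 38.97
= 169.5195
R = 14335.31 / 169.5195
= 84.5644%

84.5644%


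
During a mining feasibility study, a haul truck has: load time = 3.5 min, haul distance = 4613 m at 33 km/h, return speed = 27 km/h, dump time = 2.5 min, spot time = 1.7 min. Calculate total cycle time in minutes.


26.3384 min

Convert haul speed to m/min: 33 * 1000/60 = 550 m/min
Haul time = 4613 / 550 = 8.387272727 min
Convert return speed to m/min: 27 * 1000/60 = 450 m/min
Return time = 4613 / 450 = 10.25111111 min
Total cycle time:
= 3.5 + 8.387272727 + 2.5 + 10.25111111 + 1.7
= 26.3384 min


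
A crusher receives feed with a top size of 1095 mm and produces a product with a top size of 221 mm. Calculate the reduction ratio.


Reduction ratio = feed size / product size
= 1095 / 221
= 4.9548

4.9548


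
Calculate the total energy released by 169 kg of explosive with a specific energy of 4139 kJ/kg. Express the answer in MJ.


Energy = mass * specific_energy / 1000
= 169 * 4139 / 1000
= 699491 / 1000
= 699.491 MJ

699.491 MJ


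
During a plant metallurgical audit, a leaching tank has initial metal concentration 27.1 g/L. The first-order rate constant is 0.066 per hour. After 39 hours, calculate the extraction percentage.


Compute the exponent:
-k * t = -0.066 * 39 = -2.574
Remaining concentration:
C = 27.1 * exp(-2.574)
= 27.1 * 0.07623001471
= 2.065833399 g/L
Extracted = 27.1 - 2.065833399 = 25.0341666 g/L
Extraction % = 25.0341666 / 27.1 * 100
= 92.377%

92.377%


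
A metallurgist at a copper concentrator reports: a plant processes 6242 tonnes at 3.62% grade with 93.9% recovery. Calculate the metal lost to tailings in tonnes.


Total metal in feed:
= 6242 * 3.62 / 100 = 225.9604 tonnes
Metal recovered:
= 225.9604 * 93.9 / 100 = 212.1768156 tonnes
Metal lost to tailings:
= 225.9604 - 212.1768156
= 13.7836 tonnes

13.7836 tonnes


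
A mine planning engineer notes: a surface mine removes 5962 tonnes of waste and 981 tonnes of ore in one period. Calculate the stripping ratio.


6.0775

Stripping ratio = waste tonnage / ore tonnage
= 5962 / 981
= 6.0775


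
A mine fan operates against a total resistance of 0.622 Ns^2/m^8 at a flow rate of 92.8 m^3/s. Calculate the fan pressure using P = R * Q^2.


Compute Q^2:
Q^2 = 92.8^2 = 8611.84
Compute pressure:
P = R * Q^2 = 0.622 * 8611.84
= 5356.5645 Pa

5356.5645 Pa


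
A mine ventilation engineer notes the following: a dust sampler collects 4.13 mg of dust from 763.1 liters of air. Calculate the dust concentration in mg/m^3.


Convert liters to m^3: 1 m^3 = 1000 L
Concentration = mass / volume * 1000
= 4.13 / 763.1 * 1000
= 0.005412134714 * 1000
= 5.4121 mg/m^3

5.4121 mg/m^3


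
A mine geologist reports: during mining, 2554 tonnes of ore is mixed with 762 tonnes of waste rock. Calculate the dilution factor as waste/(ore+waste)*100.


Total material = ore + waste
= 2554 + 762 = 3316 tonnes
Dilution = waste / total * 100
= 762 / 3316 * 100
= 0.2297949337 * 100
= 22.9795%

22.9795%


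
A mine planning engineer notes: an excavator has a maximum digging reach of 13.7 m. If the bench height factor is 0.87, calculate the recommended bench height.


Bench height = reach * factor
= 13.7 * 0.87
= 11.919 m

11.919 m


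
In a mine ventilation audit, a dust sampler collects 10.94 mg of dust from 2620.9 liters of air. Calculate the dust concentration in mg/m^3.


Convert liters to m^3: 1 m^3 = 1000 L
Concentration = mass / volume * 1000
= 10.94 / 2620.9 * 1000
= 0.004174138655 * 1000
= 4.1741 mg/m^3

4.1741 mg/m^3


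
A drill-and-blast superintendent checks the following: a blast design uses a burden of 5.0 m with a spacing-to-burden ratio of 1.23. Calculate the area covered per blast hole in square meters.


30.75 m^2

First, find the spacing:
Spacing = burden * ratio = 5.0 * 1.23
= 6.15 m
Then, calculate the area:
Area = burden * spacing = 5.0 * 6.15
= 30.75 m^2


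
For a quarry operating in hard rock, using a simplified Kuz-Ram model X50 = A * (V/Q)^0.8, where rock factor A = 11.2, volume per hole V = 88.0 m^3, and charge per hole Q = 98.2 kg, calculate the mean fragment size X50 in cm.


Compute V/Q:
V/Q = 88.0 / 98.2 = 0.8961303462
Raise to the power 0.8:
(V/Q)^0.8 = 0.8961303462^0.8 = 0.9160031085
Multiply by A:
X50 = 11.2 * 0.9160031085
= 10.2592 cm

10.2592 cm


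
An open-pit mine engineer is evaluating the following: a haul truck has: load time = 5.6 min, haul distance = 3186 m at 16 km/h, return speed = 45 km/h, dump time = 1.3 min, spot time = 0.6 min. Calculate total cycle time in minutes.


Convert haul speed to m/min: 16 * 1000/60 = 266.6666667 m/min
Haul time = 3186 / 266.6666667 = 11.9475 min
Convert return speed to m/min: 45 * 1000/60 = 750 m/min
Return time = 3186 / 750 = 4.248 min
Total cycle time:
= 5.6 + 11.9475 + 1.3 + 4.248 + 0.6
= 23.6955 min

23.6955 min


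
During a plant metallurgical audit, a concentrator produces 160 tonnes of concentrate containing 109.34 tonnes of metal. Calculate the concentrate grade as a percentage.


Grade = (metal in concentrate / concentrate mass) * 100
= (109.34 / 160) * 100
= 0.683375 * 100
= 68.3375%

68.3375%


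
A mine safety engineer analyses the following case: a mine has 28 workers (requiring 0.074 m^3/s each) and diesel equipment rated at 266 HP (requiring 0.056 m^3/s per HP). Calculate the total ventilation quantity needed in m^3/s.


Airflow for workers:
Q_people = 28 * 0.074 = 2.072 m^3/s
Airflow for diesel equipment:
Q_diesel = 266 * 0.056 = 14.896 m^3/s
Total ventilation:
Q_total = 2.072 + 14.896
= 16.968 m^3/s

16.968 m^3/s


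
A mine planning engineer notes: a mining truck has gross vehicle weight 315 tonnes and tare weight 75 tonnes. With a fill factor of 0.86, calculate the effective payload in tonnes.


Maximum payload = gross - tare
= 315 - 75 = 240 tonnes
Effective payload = max payload * fill factor
= 240 * 0.86
= 206.4 tonnes

206.4 tonnes


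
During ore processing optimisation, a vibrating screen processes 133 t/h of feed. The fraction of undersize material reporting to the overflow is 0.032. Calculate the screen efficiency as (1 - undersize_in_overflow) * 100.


Screen efficiency = (1 - fraction of undersize in overflow) * 100
= (1 - 0.032) * 100
= 0.968 * 100
= 96.8%

96.8%


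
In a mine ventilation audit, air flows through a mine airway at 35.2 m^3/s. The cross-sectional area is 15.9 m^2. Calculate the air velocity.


Velocity = flow rate / cross-sectional area
= 35.2 / 15.9
= 2.2138 m/s

2.2138 m/s


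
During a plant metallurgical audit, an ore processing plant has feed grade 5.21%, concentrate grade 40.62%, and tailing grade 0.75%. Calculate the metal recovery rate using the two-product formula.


87.2149%

Using the two-product formula:
R = 100 * c * (f - t) / (f * (c - t))
Numerator = 100 * 40.62 * (5.21 - 0.75)
= 100 * 40.62 * 4.46
= 18116.52
Denominator = 5.21 * (40.62 - 0.75)
= 5.21 * 39.87
= 207.7227
R = 18116.52 / 207.7227
= 87.2149%


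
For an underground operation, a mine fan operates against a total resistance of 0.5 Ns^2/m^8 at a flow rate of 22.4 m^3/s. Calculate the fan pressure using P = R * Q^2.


Compute Q^2:
Q^2 = 22.4^2 = 501.76
Compute pressure:
P = R * Q^2 = 0.5 * 501.76
= 250.88 Pa

250.88 Pa


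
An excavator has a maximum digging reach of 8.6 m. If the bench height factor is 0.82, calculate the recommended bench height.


7.052 m

Bench height = reach * factor
= 8.6 * 0.82
= 7.052 m


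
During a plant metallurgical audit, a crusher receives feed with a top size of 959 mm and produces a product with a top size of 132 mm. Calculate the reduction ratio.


7.2652

Reduction ratio = feed size / product size
= 959 / 132
= 7.2652


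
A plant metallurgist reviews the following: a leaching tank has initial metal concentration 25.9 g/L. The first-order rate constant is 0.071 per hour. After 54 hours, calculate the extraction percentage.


97.8377%

Compute the exponent:
-k * t = -0.071 * 54 = -3.834
Remaining concentration:
C = 25.9 * exp(-3.834)
= 25.9 * 0.02162295061
= 0.5600344209 g/L
Extracted = 25.9 - 0.5600344209 = 25.33996558 g/L
Extraction % = 25.33996558 / 25.9 * 100
= 97.8377%


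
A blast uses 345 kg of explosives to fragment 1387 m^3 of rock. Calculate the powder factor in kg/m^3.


Powder factor = explosive mass / rock volume
= 345 / 1387
= 0.2487 kg/m^3

0.2487 kg/m^3


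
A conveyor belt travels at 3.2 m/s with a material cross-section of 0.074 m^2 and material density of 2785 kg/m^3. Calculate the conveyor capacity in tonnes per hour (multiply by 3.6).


2374.1568 t/h

Volumetric flow = speed * area
= 3.2 * 0.074 = 0.2368 m^3/s
Mass flow = volumetric * density
= 0.2368 * 2785 = 659.488 kg/s
Convert to t/h: multiply by 3.6
Capacity = 659.488 * 3.6
= 2374.1568 t/h


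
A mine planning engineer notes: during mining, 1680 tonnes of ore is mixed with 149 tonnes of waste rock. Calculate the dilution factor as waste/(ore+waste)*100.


8.1465%

Total material = ore + waste
= 1680 + 149 = 1829 tonnes
Dilution = waste / total * 100
= 149 / 1829 * 100
= 0.08146528157 * 100
= 8.1465%


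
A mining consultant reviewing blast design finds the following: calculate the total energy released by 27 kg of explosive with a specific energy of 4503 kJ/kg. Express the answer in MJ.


Energy = mass * specific_energy / 1000
= 27 * 4503 / 1000
= 121581 / 1000
= 121.581 MJ

121.581 MJ


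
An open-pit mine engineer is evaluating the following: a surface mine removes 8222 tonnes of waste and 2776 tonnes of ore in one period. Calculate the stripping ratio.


Stripping ratio = waste tonnage / ore tonnage
= 8222 / 2776
= 2.9618

2.9618


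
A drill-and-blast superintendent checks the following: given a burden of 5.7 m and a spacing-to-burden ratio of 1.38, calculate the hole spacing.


Spacing = burden * ratio
= 5.7 * 1.38
= 7.866 m

7.866 m


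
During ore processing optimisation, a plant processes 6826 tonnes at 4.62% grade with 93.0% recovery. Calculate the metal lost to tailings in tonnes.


22.0753 tonnes

Total metal in feed:
= 6826 * 4.62 / 100 = 315.3612 tonnes
Metal recovered:
= 315.3612 * 93.0 / 100 = 293.285916 tonnes
Metal lost to tailings:
= 315.3612 - 293.285916
= 22.0753 tonnes


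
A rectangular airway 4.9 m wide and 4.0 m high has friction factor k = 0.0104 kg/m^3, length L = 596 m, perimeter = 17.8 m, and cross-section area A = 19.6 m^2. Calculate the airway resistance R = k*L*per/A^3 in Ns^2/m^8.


Compute the numerator:
k * L * per = 0.0104 * 596 * 17.8
= 110.33152
Compute the denominator:
A^3 = 19.6^3 = 7529.536
Resistance:
R = 110.33152 / 7529.536
= 0.0147 Ns^2/m^8

0.0147 Ns^2/m^8


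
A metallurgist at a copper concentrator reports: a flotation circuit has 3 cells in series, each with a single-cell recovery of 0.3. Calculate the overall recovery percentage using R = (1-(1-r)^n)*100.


65.7%

Complement of single-cell recovery:
1 - r = 1 - 0.3 = 0.7
Raise to power n:
(1 - r)^3 = 0.7^3 = 0.343
Overall recovery:
R = (1 - 0.343) * 100
= 65.7%


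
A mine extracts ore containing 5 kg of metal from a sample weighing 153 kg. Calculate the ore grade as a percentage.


3.268%

Ore grade = (metal mass / ore mass) * 100
= (5 / 153) * 100
= 0.03267973856 * 100
= 3.268%


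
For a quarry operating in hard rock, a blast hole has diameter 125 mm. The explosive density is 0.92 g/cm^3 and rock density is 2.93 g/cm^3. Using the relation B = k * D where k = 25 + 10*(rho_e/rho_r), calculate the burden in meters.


First, compute k:
rho_e / rho_r = 0.92 / 2.93 = 0.3139931741
k = 25 + 10 * 0.3139931741 = 28.13993174
Then, compute burden:
B = k * D / 1000 = 28.13993174 * 125 / 1000
= 3517.491468 / 1000
= 3.5175 m

3.5175 m


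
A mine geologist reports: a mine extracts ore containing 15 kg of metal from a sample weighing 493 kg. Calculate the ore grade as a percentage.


3.0426%

Ore grade = (metal mass / ore mass) * 100
= (15 / 493) * 100
= 0.03042596349 * 100
= 3.0426%


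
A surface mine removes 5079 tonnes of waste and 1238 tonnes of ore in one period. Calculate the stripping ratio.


Stripping ratio = waste tonnage / ore tonnage
= 5079 / 1238
= 4.1026

4.1026


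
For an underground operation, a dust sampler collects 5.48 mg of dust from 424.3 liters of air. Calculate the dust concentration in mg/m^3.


12.9154 mg/m^3

Convert liters to m^3: 1 m^3 = 1000 L
Concentration = mass / volume * 1000
= 5.48 / 424.3 * 1000
= 0.01291539005 * 1000
= 12.9154 mg/m^3


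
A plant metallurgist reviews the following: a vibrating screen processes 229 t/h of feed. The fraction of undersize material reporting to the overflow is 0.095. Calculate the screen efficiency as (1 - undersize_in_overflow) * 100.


Screen efficiency = (1 - fraction of undersize in overflow) * 100
= (1 - 0.095) * 100
= 0.905 * 100
= 90.5%

90.5%


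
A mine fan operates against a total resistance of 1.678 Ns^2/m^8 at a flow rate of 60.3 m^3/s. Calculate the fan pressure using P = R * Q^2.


Compute Q^2:
Q^2 = 60.3^2 = 3636.09
Compute pressure:
P = R * Q^2 = 1.678 * 3636.09
= 6101.359 Pa

6101.359 Pa


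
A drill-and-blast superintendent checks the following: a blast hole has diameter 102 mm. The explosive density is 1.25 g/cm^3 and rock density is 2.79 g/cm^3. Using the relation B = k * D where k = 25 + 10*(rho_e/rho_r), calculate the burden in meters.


First, compute k:
rho_e / rho_r = 1.25 / 2.79 = 0.4480286738
k = 25 + 10 * 0.4480286738 = 29.48028674
Then, compute burden:
B = k * D / 1000 = 29.48028674 * 102 / 1000
= 3006.989247 / 1000
= 3.007 m

3.007 m


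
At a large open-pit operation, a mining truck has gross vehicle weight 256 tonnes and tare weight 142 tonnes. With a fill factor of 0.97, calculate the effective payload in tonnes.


110.58 tonnes

Maximum payload = gross - tare
= 256 - 142 = 114 tonnes
Effective payload = max payload * fill factor
= 114 * 0.97
= 110.58 tonnes


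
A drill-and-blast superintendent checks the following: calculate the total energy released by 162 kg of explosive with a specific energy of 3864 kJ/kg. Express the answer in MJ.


625.968 MJ

Energy = mass * specific_energy / 1000
= 162 * 3864 / 1000
= 625968 / 1000
= 625.968 MJ


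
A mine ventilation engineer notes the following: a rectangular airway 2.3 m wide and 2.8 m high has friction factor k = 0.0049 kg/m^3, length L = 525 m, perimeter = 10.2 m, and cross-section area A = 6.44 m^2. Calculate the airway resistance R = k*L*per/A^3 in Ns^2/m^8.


Compute the numerator:
k * L * per = 0.0049 * 525 * 10.2
= 26.2395
Compute the denominator:
A^3 = 6.44^3 = 267.089984
Resistance:
R = 26.2395 / 267.089984
= 0.0982 Ns^2/m^8

0.0982 Ns^2/m^8


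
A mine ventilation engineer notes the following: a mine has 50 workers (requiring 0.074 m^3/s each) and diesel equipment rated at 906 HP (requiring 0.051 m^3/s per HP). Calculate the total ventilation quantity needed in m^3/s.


Airflow for workers:
Q_people = 50 * 0.074 = 3.7 m^3/s
Airflow for diesel equipment:
Q_diesel = 906 * 0.051 = 46.206 m^3/s
Total ventilation:
Q_total = 3.7 + 46.206
= 49.906 m^3/s

49.906 m^3/s


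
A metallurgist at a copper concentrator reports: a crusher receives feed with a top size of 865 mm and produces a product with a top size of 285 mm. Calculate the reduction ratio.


3.0351

Reduction ratio = feed size / product size
= 865 / 285
= 3.0351


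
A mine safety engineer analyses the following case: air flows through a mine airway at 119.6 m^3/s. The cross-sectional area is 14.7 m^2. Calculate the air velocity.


8.1361 m/s

Velocity = flow rate / cross-sectional area
= 119.6 / 14.7
= 8.1361 m/s


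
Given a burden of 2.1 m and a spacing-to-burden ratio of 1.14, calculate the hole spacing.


2.394 m

Spacing = burden * ratio
= 2.1 * 1.14
= 2.394 m


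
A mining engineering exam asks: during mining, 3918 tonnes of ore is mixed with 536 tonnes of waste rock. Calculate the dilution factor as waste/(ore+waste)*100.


12.0341%

Total material = ore + waste
= 3918 + 536 = 4454 tonnes
Dilution = waste / total * 100
= 536 / 4454 * 100
= 0.1203412663 * 100
= 12.0341%


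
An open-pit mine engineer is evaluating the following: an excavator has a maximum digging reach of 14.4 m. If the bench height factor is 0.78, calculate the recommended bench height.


Bench height = reach * factor
= 14.4 * 0.78
= 11.232 m

11.232 m


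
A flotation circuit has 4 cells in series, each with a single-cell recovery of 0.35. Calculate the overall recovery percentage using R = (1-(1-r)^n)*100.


82.1494%

Complement of single-cell recovery:
1 - r = 1 - 0.35 = 0.65
Raise to power n:
(1 - r)^4 = 0.65^4 = 0.17850625
Overall recovery:
R = (1 - 0.17850625) * 100
= 82.1494%


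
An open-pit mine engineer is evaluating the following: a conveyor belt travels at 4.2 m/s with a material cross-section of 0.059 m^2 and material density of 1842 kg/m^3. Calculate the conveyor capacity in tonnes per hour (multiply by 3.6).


Volumetric flow = speed * area
= 4.2 * 0.059 = 0.2478 m^3/s
Mass flow = volumetric * density
= 0.2478 * 1842 = 456.4476 kg/s
Convert to t/h: multiply by 3.6
Capacity = 456.4476 * 3.6
= 1643.2114 t/h

1643.2114 t/h


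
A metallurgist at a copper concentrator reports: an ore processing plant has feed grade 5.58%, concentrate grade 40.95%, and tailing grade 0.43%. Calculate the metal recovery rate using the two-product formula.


Using the two-product formula:
R = 100 * c * (f - t) / (f * (c - t))
Numerator = 100 * 40.95 * (5.58 - 0.43)
= 100 * 40.95 * 5.15
= 21089.25
Denominator = 5.58 * (40.95 - 0.43)
= 5.58 * 40.52
= 226.1016
R = 21089.25 / 226.1016
= 93.2733%

93.2733%


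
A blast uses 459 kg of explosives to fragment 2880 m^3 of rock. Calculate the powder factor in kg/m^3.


0.1594 kg/m^3

Powder factor = explosive mass / rock volume
= 459 / 2880
= 0.1594 kg/m^3


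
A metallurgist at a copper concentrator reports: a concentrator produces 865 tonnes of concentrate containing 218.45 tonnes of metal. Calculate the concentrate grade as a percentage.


25.2543%

Grade = (metal in concentrate / concentrate mass) * 100
= (218.45 / 865) * 100
= 0.2525433526 * 100
= 25.2543%


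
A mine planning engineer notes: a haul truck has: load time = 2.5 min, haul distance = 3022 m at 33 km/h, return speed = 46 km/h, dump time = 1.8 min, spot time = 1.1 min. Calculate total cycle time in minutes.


14.8363 min

Convert haul speed to m/min: 33 * 1000/60 = 550 m/min
Haul time = 3022 / 550 = 5.494545455 min
Convert return speed to m/min: 46 * 1000/60 = 766.6666667 m/min
Return time = 3022 / 766.6666667 = 3.94173913 min
Total cycle time:
= 2.5 + 5.494545455 + 1.8 + 3.94173913 + 1.1
= 14.8363 min


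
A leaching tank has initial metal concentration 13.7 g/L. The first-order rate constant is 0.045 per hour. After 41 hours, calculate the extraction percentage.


Compute the exponent:
-k * t = -0.045 * 41 = -1.845
Remaining concentration:
C = 13.7 * exp(-1.845)
= 13.7 * 0.1580253209
= 2.164946896 g/L
Extracted = 13.7 - 2.164946896 = 11.5350531 g/L
Extraction % = 11.5350531 / 13.7 * 100
= 84.1975%

84.1975%


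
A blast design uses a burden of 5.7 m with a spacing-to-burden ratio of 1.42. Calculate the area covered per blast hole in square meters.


46.1358 m^2

First, find the spacing:
Spacing = burden * ratio = 5.7 * 1.42
= 8.094 m
Then, calculate the area:
Area = burden * spacing = 5.7 * 8.094
= 46.1358 m^2


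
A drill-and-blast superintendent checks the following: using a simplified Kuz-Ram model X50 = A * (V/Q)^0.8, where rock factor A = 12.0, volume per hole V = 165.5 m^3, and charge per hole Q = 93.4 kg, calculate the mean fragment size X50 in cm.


Compute V/Q:
V/Q = 165.5 / 93.4 = 1.771948608
Raise to the power 0.8:
(V/Q)^0.8 = 1.771948608^0.8 = 1.580377717
Multiply by A:
X50 = 12.0 * 1.580377717
= 18.9645 cm

18.9645 cm


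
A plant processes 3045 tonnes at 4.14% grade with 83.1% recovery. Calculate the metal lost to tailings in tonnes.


Total metal in feed:
= 3045 * 4.14 / 100 = 126.063 tonnes
Metal recovered:
= 126.063 * 83.1 / 100 = 104.758353 tonnes
Metal lost to tailings:
= 126.063 - 104.758353
= 21.3046 tonnes

21.3046 tonnes


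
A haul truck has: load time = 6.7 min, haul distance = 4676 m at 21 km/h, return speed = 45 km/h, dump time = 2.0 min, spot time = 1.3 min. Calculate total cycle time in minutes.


Convert haul speed to m/min: 21 * 1000/60 = 350 m/min
Haul time = 4676 / 350 = 13.36 min
Convert return speed to m/min: 45 * 1000/60 = 750 m/min
Return time = 4676 / 750 = 6.234666667 min
Total cycle time:
= 6.7 + 13.36 + 2.0 + 6.234666667 + 1.3
= 29.5947 min

29.5947 min


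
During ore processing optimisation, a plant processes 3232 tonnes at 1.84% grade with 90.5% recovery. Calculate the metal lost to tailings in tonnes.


5.6495 tonnes

Total metal in feed:
= 3232 * 1.84 / 100 = 59.4688 tonnes
Metal recovered:
= 59.4688 * 90.5 / 100 = 53.819264 tonnes
Metal lost to tailings:
= 59.4688 - 53.819264
= 5.6495 tonnes


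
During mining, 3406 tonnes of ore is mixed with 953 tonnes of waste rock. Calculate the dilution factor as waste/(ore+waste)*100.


Total material = ore + waste
= 3406 + 953 = 4359 tonnes
Dilution = waste / total * 100
= 953 / 4359 * 100
= 0.2186281257 * 100
= 21.8628%

21.8628%


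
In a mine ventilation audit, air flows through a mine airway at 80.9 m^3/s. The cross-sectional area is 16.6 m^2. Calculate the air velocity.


4.8735 m/s

Velocity = flow rate / cross-sectional area
= 80.9 / 16.6
= 4.8735 m/s


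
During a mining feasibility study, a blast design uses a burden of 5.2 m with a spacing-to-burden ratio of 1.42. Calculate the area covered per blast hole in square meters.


First, find the spacing:
Spacing = burden * ratio = 5.2 * 1.42
= 7.384 m
Then, calculate the area:
Area = burden * spacing = 5.2 * 7.384
= 38.3968 m^2

38.3968 m^2


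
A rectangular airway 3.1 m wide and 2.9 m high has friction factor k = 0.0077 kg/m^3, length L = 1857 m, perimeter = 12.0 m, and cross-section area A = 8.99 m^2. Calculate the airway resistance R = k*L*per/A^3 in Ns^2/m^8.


Compute the numerator:
k * L * per = 0.0077 * 1857 * 12.0
= 171.5868
Compute the denominator:
A^3 = 8.99^3 = 726.572699
Resistance:
R = 171.5868 / 726.572699
= 0.2362 Ns^2/m^8

0.2362 Ns^2/m^8


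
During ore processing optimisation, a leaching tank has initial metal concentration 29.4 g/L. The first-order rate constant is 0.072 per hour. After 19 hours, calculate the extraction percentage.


74.5384%

Compute the exponent:
-k * t = -0.072 * 19 = -1.368
Remaining concentration:
C = 29.4 * exp(-1.368)
= 29.4 * 0.254615682
= 7.485701052 g/L
Extracted = 29.4 - 7.485701052 = 21.91429895 g/L
Extraction % = 21.91429895 / 29.4 * 100
= 74.5384%


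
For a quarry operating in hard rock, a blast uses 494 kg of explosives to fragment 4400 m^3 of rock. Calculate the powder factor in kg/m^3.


Powder factor = explosive mass / rock volume
= 494 / 4400
= 0.1123 kg/m^3

0.1123 kg/m^3


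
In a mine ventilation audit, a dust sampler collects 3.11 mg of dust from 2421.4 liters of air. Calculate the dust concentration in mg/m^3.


Convert liters to m^3: 1 m^3 = 1000 L
Concentration = mass / volume * 1000
= 3.11 / 2421.4 * 1000
= 0.001284380937 * 1000
= 1.2844 mg/m^3

1.2844 mg/m^3


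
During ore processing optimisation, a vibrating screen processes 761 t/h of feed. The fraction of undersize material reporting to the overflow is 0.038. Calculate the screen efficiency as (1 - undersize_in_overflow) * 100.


96.2%

Screen efficiency = (1 - fraction of undersize in overflow) * 100
= (1 - 0.038) * 100
= 0.962 * 100
= 96.2%


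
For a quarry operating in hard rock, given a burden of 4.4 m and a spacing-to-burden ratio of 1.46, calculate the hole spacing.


Spacing = burden * ratio
= 4.4 * 1.46
= 6.424 m

6.424 m


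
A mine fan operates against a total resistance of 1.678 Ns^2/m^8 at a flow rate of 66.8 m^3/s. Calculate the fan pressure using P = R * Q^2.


7487.6387 Pa

Compute Q^2:
Q^2 = 66.8^2 = 4462.24
Compute pressure:
P = R * Q^2 = 1.678 * 4462.24
= 7487.6387 Pa


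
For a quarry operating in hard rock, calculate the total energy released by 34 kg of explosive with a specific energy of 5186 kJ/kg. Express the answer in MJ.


Energy = mass * specific_energy / 1000
= 34 * 5186 / 1000
= 176324 / 1000
= 176.324 MJ

176.324 MJ


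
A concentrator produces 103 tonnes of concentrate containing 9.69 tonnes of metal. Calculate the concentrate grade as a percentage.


9.4078%

Grade = (metal in concentrate / concentrate mass) * 100
= (9.69 / 103) * 100
= 0.0940776699 * 100
= 9.4078%


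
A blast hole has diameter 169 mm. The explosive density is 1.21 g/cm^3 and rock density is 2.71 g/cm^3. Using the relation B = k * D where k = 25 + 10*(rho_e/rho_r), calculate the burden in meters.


4.9796 m

First, compute k:
rho_e / rho_r = 1.21 / 2.71 = 0.4464944649
k = 25 + 10 * 0.4464944649 = 29.46494465
Then, compute burden:
B = k * D / 1000 = 29.46494465 * 169 / 1000
= 4979.575646 / 1000
= 4.9796 m


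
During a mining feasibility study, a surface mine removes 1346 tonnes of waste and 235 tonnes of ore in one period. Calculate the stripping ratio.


5.7277

Stripping ratio = waste tonnage / ore tonnage
= 1346 / 235
= 5.7277


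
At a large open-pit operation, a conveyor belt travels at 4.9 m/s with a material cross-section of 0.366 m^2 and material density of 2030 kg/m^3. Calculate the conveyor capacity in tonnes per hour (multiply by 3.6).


Volumetric flow = speed * area
= 4.9 * 0.366 = 1.7934 m^3/s
Mass flow = volumetric * density
= 1.7934 * 2030 = 3640.602 kg/s
Convert to t/h: multiply by 3.6
Capacity = 3640.602 * 3.6
= 13106.1672 t/h

13106.1672 t/h


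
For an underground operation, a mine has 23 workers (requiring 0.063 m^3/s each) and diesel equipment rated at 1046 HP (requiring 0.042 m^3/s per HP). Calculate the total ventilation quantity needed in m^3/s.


Airflow for workers:
Q_people = 23 * 0.063 = 1.449 m^3/s
Airflow for diesel equipment:
Q_diesel = 1046 * 0.042 = 43.932 m^3/s
Total ventilation:
Q_total = 1.449 + 43.932
= 45.381 m^3/s

45.381 m^3/s


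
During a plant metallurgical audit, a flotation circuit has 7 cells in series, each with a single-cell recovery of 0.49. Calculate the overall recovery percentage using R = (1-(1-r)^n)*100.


Complement of single-cell recovery:
1 - r = 1 - 0.49 = 0.51
Raise to power n:
(1 - r)^7 = 0.51^7 = 0.008974106779
Overall recovery:
R = (1 - 0.008974106779) * 100
= 99.1026%

99.1026%


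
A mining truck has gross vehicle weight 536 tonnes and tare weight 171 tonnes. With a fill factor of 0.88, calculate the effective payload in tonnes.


321.2 tonnes

Maximum payload = gross - tare
= 536 - 171 = 365 tonnes
Effective payload = max payload * fill factor
= 365 * 0.88
= 321.2 tonnes


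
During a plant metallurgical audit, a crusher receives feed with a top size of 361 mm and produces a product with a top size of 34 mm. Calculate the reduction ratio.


Reduction ratio = feed size / product size
= 361 / 34
= 10.6176

10.6176


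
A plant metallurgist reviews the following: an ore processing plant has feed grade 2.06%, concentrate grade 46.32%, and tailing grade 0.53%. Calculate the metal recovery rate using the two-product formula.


75.1315%

Using the two-product formula:
R = 100 * c * (f - t) / (f * (c - t))
Numerator = 100 * 46.32 * (2.06 - 0.53)
= 100 * 46.32 * 1.53
= 7086.96
Denominator = 2.06 * (46.32 - 0.53)
= 2.06 * 45.79
= 94.3274
R = 7086.96 / 94.3274
= 75.1315%


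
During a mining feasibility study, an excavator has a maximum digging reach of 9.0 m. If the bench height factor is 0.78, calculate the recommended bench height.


7.02 m

Bench height = reach * factor
= 9.0 * 0.78
= 7.02 m


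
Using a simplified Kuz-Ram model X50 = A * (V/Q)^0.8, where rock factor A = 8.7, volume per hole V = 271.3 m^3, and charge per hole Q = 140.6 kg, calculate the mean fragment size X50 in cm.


14.7194 cm

Compute V/Q:
V/Q = 271.3 / 140.6 = 1.929587482
Raise to the power 0.8:
(V/Q)^0.8 = 1.929587482^0.8 = 1.691887877
Multiply by A:
X50 = 8.7 * 1.691887877
= 14.7194 cm


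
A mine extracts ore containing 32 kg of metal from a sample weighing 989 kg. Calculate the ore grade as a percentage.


Ore grade = (metal mass / ore mass) * 100
= (32 / 989) * 100
= 0.03235591507 * 100
= 3.2356%

3.2356%


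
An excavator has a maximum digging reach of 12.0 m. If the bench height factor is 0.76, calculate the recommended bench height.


9.12 m

Bench height = reach * factor
= 12.0 * 0.76
= 9.12 m


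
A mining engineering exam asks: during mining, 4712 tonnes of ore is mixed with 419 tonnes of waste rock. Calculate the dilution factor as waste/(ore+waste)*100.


8.166%

Total material = ore + waste
= 4712 + 419 = 5131 tonnes
Dilution = waste / total * 100
= 419 / 5131 * 100
= 0.08166049503 * 100
= 8.166%


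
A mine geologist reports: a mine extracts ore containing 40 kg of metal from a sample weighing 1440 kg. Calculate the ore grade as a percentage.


2.7778%

Ore grade = (metal mass / ore mass) * 100
= (40 / 1440) * 100
= 0.02777777778 * 100
= 2.7778%


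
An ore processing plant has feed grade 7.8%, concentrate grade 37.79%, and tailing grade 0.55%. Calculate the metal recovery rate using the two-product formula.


94.3215%

Using the two-product formula:
R = 100 * c * (f - t) / (f * (c - t))
Numerator = 100 * 37.79 * (7.8 - 0.55)
= 100 * 37.79 * 7.25
= 27397.75
Denominator = 7.8 * (37.79 - 0.55)
= 7.8 * 37.24
= 290.472
R = 27397.75 / 290.472
= 94.3215%


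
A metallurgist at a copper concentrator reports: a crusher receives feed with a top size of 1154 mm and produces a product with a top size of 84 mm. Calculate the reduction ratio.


13.7381

Reduction ratio = feed size / product size
= 1154 / 84
= 13.7381


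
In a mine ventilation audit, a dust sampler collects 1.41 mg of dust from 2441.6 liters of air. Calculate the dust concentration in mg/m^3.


Convert liters to m^3: 1 m^3 = 1000 L
Concentration = mass / volume * 1000
= 1.41 / 2441.6 * 1000
= 0.0005774901704 * 1000
= 0.5775 mg/m^3

0.5775 mg/m^3


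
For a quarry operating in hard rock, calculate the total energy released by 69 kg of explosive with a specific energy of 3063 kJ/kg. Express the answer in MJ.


211.347 MJ

Energy = mass * specific_energy / 1000
= 69 * 3063 / 1000
= 211347 / 1000
= 211.347 MJ


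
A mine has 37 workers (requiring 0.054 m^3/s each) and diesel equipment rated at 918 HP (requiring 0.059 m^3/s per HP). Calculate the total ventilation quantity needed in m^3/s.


56.16 m^3/s

Airflow for workers:
Q_people = 37 * 0.054 = 1.998 m^3/s
Airflow for diesel equipment:
Q_diesel = 918 * 0.059 = 54.162 m^3/s
Total ventilation:
Q_total = 1.998 + 54.162
= 56.16 m^3/s


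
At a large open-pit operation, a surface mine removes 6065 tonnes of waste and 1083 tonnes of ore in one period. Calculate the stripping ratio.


Stripping ratio = waste tonnage / ore tonnage
= 6065 / 1083
= 5.6002

5.6002


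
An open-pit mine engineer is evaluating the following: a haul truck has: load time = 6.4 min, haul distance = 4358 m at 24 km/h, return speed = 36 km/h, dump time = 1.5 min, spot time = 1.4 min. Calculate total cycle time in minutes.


Convert haul speed to m/min: 24 * 1000/60 = 400 m/min
Haul time = 4358 / 400 = 10.895 min
Convert return speed to m/min: 36 * 1000/60 = 600 m/min
Return time = 4358 / 600 = 7.263333333 min
Total cycle time:
= 6.4 + 10.895 + 1.5 + 7.263333333 + 1.4
= 27.4583 min

27.4583 min


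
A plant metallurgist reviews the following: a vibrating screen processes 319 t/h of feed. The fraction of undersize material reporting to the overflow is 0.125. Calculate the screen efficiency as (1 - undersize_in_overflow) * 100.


87.5%

Screen efficiency = (1 - fraction of undersize in overflow) * 100
= (1 - 0.125) * 100
= 0.875 * 100
= 87.5%


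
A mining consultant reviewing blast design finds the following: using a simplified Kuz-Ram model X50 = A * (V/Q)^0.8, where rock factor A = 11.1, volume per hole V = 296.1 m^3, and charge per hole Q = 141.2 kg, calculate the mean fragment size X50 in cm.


Compute V/Q:
V/Q = 296.1 / 141.2 = 2.097025496
Raise to the power 0.8:
(V/Q)^0.8 = 2.097025496^0.8 = 1.808351991
Multiply by A:
X50 = 11.1 * 1.808351991
= 20.0727 cm

20.0727 cm


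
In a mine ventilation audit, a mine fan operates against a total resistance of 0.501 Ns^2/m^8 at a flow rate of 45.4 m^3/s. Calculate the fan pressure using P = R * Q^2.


Compute Q^2:
Q^2 = 45.4^2 = 2061.16
Compute pressure:
P = R * Q^2 = 0.501 * 2061.16
= 1032.6412 Pa

1032.6412 Pa
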